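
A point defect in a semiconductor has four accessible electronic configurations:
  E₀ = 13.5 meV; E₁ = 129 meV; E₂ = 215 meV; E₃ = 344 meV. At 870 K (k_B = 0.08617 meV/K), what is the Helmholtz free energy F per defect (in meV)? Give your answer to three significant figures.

k_BT = 0.08617 × 870 K = 74.968 meV.
Eᵢ/kT = 0.18008, 1.7207, 2.8679, 4.5886.
Z = Σ e^(−Eᵢ/kT) = e^(−0.18008) + e^(−1.7207) + e^(−2.8679) + e^(−4.5886) = 0.83520 + 0.17894 + 0.056818 + 0.010167 = 1.0811.
F = −kT ln Z = −74.968 × ln(1.0811) = −74.968 × 0.077979 = -5.85 meV.

-5.85 meV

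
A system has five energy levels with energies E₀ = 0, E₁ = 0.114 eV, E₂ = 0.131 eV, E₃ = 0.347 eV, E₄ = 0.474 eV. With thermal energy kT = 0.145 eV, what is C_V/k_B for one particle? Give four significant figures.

0.4873

Eᵢ/kT = 0, 0.786207, 0.903448, 2.39310, 3.26897.
Z = Σ e^(−Eᵢ/kT) = e^(−0) + e^(−0.786207) + e^(−0.903448) + e^(−2.39310) + e^(−3.26897) = 1.00000 + 0.455569 + 0.405170 + 0.0913461 + 0.0380456 = 1.99013.
⟨E⟩ = 0.0777551 eV, ⟨E²⟩ = 0.0162907 eV².
C_V/k_B = (⟨E²⟩ − ⟨E⟩²)/(kT)² = (0.0162907 − 0.00604586)/0.0210250 = 0.4873.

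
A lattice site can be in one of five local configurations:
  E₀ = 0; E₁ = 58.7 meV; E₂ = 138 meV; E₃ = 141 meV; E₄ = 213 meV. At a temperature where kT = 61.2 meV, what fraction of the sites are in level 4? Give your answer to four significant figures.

0.01902

Eᵢ/kT = 0, 0.959150, 2.25490, 2.30392, 3.48039.
Z = Σ e^(−Eᵢ/kT) = e^(−0) + e^(−0.959150) + e^(−2.25490) + e^(−2.30392) + e^(−3.48039) = 1.00000 + 0.383218 + 0.104884 + 0.0998666 + 0.0307954 = 1.61876.
P₄ = e^(−E₄/kT) / Z = 0.0307954/1.61876 = 0.01902.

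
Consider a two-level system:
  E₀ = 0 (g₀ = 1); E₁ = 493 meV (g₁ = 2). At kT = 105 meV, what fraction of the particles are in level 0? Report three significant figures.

Eᵢ/kT = 0, 4.6952.
Z = Σ gᵢe^(−Eᵢ/kT) = 1·e^(−0) + 2·e^(−4.6952) = 1.0000 + 0.018278 = 1.0183.
P₀ = g₀ e^(−E₀/kT) / Z = 1.0000/1.0183 = 0.982.

0.982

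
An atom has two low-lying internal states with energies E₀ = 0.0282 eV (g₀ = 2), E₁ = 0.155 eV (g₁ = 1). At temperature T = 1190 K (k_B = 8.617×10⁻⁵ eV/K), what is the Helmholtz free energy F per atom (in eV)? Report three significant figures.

-0.0568 eV

k_BT = 8.617×10⁻⁵ × 1190 K = 0.10254 eV.
Eᵢ/kT = 0.27501, 1.5116.
Z = Σ gᵢe^(−Eᵢ/kT) = 2·e^(−0.27501) + 1·e^(−1.5116) = 1.5191 + 0.22056 = 1.7397.
F = −kT ln Z = −0.10254 × ln(1.7397) = −0.10254 × 0.55371 = -0.0568 eV.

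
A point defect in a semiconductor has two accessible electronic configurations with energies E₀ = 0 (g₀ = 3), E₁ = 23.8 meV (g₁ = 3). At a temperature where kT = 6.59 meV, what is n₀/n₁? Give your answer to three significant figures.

37.0

n₀/n₁ = (g₀/g₁) exp[−(E₀−E₁)/kT] = (3/3) × exp(−(-23.8 meV)/(6.59 meV)) = (3/3) × exp(3.6115) = 37.0.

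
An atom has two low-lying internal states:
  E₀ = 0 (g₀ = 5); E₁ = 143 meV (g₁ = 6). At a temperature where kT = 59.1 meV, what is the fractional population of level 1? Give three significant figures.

Eᵢ/kT = 0, 2.4196.
Z = Σ gᵢe^(−Eᵢ/kT) = 5·e^(−0) + 6·e^(−2.4196) = 5.0000 + 0.53374 = 5.5337.
P₁ = g₁ e^(−E₁/kT) / Z = 0.53374/5.5337 = 0.0965.

0.0965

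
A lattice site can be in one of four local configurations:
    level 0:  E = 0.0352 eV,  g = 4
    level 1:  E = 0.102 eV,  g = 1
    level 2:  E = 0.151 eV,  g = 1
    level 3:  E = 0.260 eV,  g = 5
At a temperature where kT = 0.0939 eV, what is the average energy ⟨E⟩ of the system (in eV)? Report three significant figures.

0.0675 eV

Eᵢ/kT = 0.37487, 1.0863, 1.6081, 2.7689.
Z = Σ gᵢe^(−Eᵢ/kT) = 4·e^(−0.37487) + 1·e^(−1.0863) + 1·e^(−1.6081) + 5·e^(−2.7689) = 2.7495 + 0.33746 + 0.20027 + 0.31365 = 3.6009.
⟨E⟩ = Σ Eᵢ gᵢe^(−Eᵢ/kT) / Z = (0.0352·2.7495 + 0.102·0.33746 + 0.151·0.20027 + 0.260·0.31365) / 3.6009 = 0.0675 eV.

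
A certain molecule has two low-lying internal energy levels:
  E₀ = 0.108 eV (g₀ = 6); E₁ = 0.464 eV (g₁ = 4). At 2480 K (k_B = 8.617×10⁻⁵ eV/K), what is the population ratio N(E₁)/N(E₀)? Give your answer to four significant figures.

k_BT = 8.617×10⁻⁵ × 2480 K = 0.213702 eV.
n₁/n₀ = (g₁/g₀) exp[−(E₁−E₀)/kT] = (4/6) × exp(−(0.356 eV)/(0.213702 eV)) = (4/6) × exp(-1.66587) = 0.1260.

0.1260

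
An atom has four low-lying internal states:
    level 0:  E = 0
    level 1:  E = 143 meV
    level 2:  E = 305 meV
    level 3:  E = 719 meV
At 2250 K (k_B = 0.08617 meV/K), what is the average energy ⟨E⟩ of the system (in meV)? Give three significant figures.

k_BT = 0.08617 × 2250 K = 193.88 meV.
Eᵢ/kT = 0, 0.73757, 1.5731, 3.7085.
Z = Σ e^(−Eᵢ/kT) = e^(−0) + e^(−0.73757) + e^(−1.5731) + e^(−3.7085) = 1.0000 + 0.47827 + 0.20740 + 0.024514 = 1.7102.
⟨E⟩ = Σ Eᵢ e^(−Eᵢ/kT) / Z = (0·1.0000 + 143·0.47827 + 305·0.20740 + 719·0.024514) / 1.7102 = 87.3 meV.

87.3 meV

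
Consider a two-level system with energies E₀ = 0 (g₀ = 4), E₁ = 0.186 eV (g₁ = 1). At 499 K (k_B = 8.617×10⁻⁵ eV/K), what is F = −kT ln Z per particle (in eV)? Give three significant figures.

-0.0598 eV

k_BT = 8.617×10⁻⁵ × 499 K = 0.042999 eV.
Eᵢ/kT = 0, 4.3257.
Z = Σ gᵢe^(−Eᵢ/kT) = 4·e^(−0) + 1·e^(−4.3257) = 4.0000 + 0.013224 = 4.0132.
F = −kT ln Z = −0.042999 × ln(4.0132) = −0.042999 × 1.3896 = -0.0598 eV.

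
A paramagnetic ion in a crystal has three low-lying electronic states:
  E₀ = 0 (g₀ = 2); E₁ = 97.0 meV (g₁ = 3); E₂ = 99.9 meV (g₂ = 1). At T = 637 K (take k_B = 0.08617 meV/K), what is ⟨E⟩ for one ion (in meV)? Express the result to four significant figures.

k_BT = 0.08617 × 637 K = 54.8903 meV.
Eᵢ/kT = 0, 1.76716, 1.81999.
Z = Σ gᵢe^(−Eᵢ/kT) = 2·e^(−0) + 3·e^(−1.76716) + 1·e^(−1.81999) = 2.00000 + 0.512452 + 0.162027 = 2.67448.
⟨E⟩ = Σ Eᵢ gᵢe^(−Eᵢ/kT) / Z = (0·2.00000 + 97.0·0.512452 + 99.9·0.162027) / 2.67448 = 24.64 meV.

24.64 meV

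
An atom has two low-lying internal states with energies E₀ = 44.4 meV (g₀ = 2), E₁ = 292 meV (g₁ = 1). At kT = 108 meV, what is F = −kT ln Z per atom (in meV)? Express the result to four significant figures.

-35.78 meV

Eᵢ/kT = 0.411111, 2.70370.
Z = Σ gᵢe^(−Eᵢ/kT) = 2·e^(−0.411111) + 1·e^(−2.70370) = 1.32583 + 0.0669573 = 1.39279.
F = −kT ln Z = −108 × ln(1.39279) = −108 × 0.331309 = -35.78 meV.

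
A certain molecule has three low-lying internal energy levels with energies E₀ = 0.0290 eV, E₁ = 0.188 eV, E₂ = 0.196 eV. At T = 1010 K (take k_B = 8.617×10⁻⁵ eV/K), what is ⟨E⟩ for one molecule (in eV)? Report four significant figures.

k_BT = 8.617×10⁻⁵ × 1010 K = 0.0870317 eV.
Eᵢ/kT = 0.333212, 2.16013, 2.25205.
Z = Σ e^(−Eᵢ/kT) = e^(−0.333212) + e^(−2.16013) + e^(−2.25205) = 0.716618 + 0.115310 + 0.105183 = 0.937111.
⟨E⟩ = Σ Eᵢ e^(−Eᵢ/kT) / Z = (0.0290·0.716618 + 0.188·0.115310 + 0.196·0.105183) / 0.937111 = 0.06731 eV.

0.06731 eV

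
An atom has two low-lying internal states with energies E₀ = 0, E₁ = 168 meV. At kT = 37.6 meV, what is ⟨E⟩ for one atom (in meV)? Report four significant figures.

Eᵢ/kT = 0, 4.46809.
Z = Σ e^(−Eᵢ/kT) = e^(−0) + e^(−4.46809) = 1.00000 + 0.0114692 = 1.01147.
⟨E⟩ = Σ Eᵢ e^(−Eᵢ/kT) / Z = (0·1.00000 + 168·0.0114692) / 1.01147 = 1.905 meV.

1.905 meV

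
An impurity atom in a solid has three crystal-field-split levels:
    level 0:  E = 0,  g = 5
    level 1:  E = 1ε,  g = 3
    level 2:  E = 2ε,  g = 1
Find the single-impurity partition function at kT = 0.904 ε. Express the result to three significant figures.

Eᵢ/kT = 0, 1.1062, 2.2124.
Z = Σ gᵢe^(−Eᵢ/kT) = 5·e^(−0) + 3·e^(−1.1062) + 1·e^(−2.2124) = 5.0000 + 0.99244 + 0.10944 = 6.1019.

Z = 6.10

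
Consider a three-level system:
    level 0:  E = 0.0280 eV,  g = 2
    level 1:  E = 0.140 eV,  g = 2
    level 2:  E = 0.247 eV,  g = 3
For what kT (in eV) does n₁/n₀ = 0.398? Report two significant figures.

n₁/n₀ = (g₁/g₀) exp[−(E₁−E₀)/kT] = 0.398.
⇒ (E₁−E₀)/kT = ln((2/2)/0.398) = ln(2.513) = 0.9215.
kT = 0.1120 eV / 0.9215 = 0.12 eV.

0.12 eV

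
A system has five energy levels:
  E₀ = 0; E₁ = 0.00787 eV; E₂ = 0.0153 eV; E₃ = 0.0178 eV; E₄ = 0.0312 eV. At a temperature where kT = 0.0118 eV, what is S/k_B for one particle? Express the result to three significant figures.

Eᵢ/kT = 0, 0.66695, 1.2966, 1.5085, 2.6441.
Z = Σ e^(−Eᵢ/kT) = e^(−0) + e^(−0.66695) + e^(−1.2966) + e^(−1.5085) + e^(−2.6441) = 1.0000 + 0.51327 + 0.27346 + 0.22124 + 0.071069 = 2.0790.
⟨E⟩ = Σ EᵢPᵢ = 0.0069162 eV.
S/k_B = ln Z + ⟨E⟩/kT = ln(2.0790) + 0.0069162/0.0118 = 0.73189 + 0.58612 = 1.32.

1.32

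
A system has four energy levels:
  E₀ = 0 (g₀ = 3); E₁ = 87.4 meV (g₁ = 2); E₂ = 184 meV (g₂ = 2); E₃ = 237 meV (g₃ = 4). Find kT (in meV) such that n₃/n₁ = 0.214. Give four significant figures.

66.94 meV

n₃/n₁ = (g₃/g₁) exp[−(E₃−E₁)/kT] = 0.214.
⇒ (E₃−E₁)/kT = ln((4/2)/0.214) = ln(9.34579) = 2.23493.
kT = 149.6 meV / 2.23493 = 66.94 meV.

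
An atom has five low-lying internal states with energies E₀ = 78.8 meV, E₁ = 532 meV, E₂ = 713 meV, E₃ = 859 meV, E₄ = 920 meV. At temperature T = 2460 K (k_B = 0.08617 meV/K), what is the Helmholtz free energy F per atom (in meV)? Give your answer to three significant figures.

38.0 meV

k_BT = 0.08617 × 2460 K = 211.98 meV.
Eᵢ/kT = 0.37173, 2.5097, 3.3635, 4.0523, 4.3400.
Z = Σ e^(−Eᵢ/kT) = e^(−0.37173) + e^(−2.5097) + e^(−3.3635) + e^(−4.0523) + e^(−4.3400) = 0.68954 + 0.081293 + 0.034614 + 0.017382 + 0.013037 = 0.83587.
F = −kT ln Z = −211.98 × ln(0.83587) = −211.98 × -0.17928 = 38.0 meV.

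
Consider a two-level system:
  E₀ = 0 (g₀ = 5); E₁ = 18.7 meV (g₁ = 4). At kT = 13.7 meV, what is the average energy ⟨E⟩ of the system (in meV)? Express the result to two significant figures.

Eᵢ/kT = 0, 1.365.
Z = Σ gᵢe^(−Eᵢ/kT) = 5·e^(−0) + 4·e^(−1.365) = 5.000 + 1.022 = 6.022.
⟨E⟩ = Σ Eᵢ gᵢe^(−Eᵢ/kT) / Z = (0·5.000 + 18.7·1.022) / 6.022 = 3.2 meV.

3.2 meV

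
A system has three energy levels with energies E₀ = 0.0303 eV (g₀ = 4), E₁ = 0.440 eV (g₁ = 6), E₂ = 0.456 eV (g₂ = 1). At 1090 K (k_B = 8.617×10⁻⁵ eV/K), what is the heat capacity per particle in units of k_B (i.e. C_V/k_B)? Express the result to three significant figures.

k_BT = 8.617×10⁻⁵ × 1090 K = 0.093925 eV.
Eᵢ/kT = 0.32260, 4.6846, 4.8549.
Z = Σ gᵢe^(−Eᵢ/kT) = 4·e^(−0.32260) + 6·e^(−4.6846) + 1·e^(−4.8549) = 2.8971 + 0.055419 + 0.0077901 = 2.9603.
⟨E⟩ = 0.039090 eV, ⟨E²⟩ = 0.0050700 eV².
C_V/k_B = (⟨E²⟩ − ⟨E⟩²)/(kT)² = (0.0050700 − 0.0015280)/0.0088219 = 0.402.

0.402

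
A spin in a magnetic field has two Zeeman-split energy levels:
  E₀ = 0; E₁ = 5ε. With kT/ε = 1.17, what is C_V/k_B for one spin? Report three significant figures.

0.248

Eᵢ/kT = 0, 4.2735.
Z = Σ e^(−Eᵢ/kT) = e^(−0) + e^(−4.2735) = 1.0000 + 0.013933 = 1.0139.
⟨E⟩ = 0.068710 ε, ⟨E²⟩ = 0.34355 ε².
C_V/k_B = (⟨E²⟩ − ⟨E⟩²)/(kT)² = (0.34355 − 0.0047211)/1.3689 = 0.248.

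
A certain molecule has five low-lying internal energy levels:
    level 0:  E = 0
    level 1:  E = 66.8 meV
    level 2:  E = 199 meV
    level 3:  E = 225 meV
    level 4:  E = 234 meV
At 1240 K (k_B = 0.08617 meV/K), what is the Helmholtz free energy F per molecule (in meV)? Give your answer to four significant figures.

-69.93 meV

k_BT = 0.08617 × 1240 K = 106.851 meV.
Eᵢ/kT = 0, 0.625170, 1.86241, 2.10574, 2.18997.
Z = Σ e^(−Eᵢ/kT) = e^(−0) + e^(−0.625170) + e^(−1.86241) + e^(−2.10574) + e^(−2.18997) = 1.00000 + 0.535170 + 0.155298 + 0.121756 + 0.111920 = 1.92414.
F = −kT ln Z = −106.851 × ln(1.92414) = −106.851 × 0.654479 = -69.93 meV.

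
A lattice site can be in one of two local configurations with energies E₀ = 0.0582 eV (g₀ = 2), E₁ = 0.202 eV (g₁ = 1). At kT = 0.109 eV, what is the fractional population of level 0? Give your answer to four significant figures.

Eᵢ/kT = 0.533945, 1.85321.
Z = Σ gᵢe^(−Eᵢ/kT) = 2·e^(−0.533945) + 1·e^(−1.85321) = 1.17257 + 0.156733 = 1.32930.
P₀ = g₀ e^(−E₀/kT) / Z = 1.17257/1.32930 = 0.8821.

0.8821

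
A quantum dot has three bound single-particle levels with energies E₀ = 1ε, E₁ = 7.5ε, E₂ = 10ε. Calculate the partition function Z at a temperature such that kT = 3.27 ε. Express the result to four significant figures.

Z = 0.8844

Eᵢ/kT = 0.305810, 2.29358, 3.05810.
Z = Σ e^(−Eᵢ/kT) = e^(−0.305810) + e^(−2.29358) + e^(−3.05810) = 0.736527 + 0.100905 + 0.0469769 = 0.884409.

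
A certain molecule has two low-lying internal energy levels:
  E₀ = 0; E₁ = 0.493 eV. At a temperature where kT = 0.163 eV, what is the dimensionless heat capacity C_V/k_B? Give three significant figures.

0.404

Eᵢ/kT = 0, 3.0245.
Z = Σ e^(−Eᵢ/kT) = e^(−0) + e^(−3.0245) = 1.0000 + 0.048582 = 1.0486.
⟨E⟩ = 0.022841 eV, ⟨E²⟩ = 0.011261 eV².
C_V/k_B = (⟨E²⟩ − ⟨E⟩²)/(kT)² = (0.011261 − 0.00052171)/0.026569 = 0.404.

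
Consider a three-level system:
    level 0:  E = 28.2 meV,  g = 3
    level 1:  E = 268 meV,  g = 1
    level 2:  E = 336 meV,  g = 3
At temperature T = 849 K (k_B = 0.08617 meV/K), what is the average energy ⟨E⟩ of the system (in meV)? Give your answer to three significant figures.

35.6 meV

k_BT = 0.08617 × 849 K = 73.158 meV.
Eᵢ/kT = 0.38547, 3.6633, 4.5928.
Z = Σ gᵢe^(−Eᵢ/kT) = 3·e^(−0.38547) + 1·e^(−3.6633) + 3·e^(−4.5928) = 2.0404 + 0.025648 + 0.030373 = 2.0964.
⟨E⟩ = Σ Eᵢ gᵢe^(−Eᵢ/kT) / Z = (28.2·2.0404 + 268·0.025648 + 336·0.030373) / 2.0964 = 35.6 meV.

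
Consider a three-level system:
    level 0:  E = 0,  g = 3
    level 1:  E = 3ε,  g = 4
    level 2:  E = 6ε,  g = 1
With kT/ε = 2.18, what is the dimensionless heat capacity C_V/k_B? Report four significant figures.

0.4405

Eᵢ/kT = 0, 1.37615, 2.75229.
Z = Σ gᵢe^(−Eᵢ/kT) = 3·e^(−0) + 4·e^(−1.37615) + 1·e^(−2.75229) = 3.00000 + 1.01020 + 0.0637816 = 4.07398.
⟨E⟩ = 0.837827 ε, ⟨E²⟩ = 2.79529 ε².
C_V/k_B = (⟨E²⟩ − ⟨E⟩²)/(kT)² = (2.79529 − 0.701954)/4.75240 = 0.4405.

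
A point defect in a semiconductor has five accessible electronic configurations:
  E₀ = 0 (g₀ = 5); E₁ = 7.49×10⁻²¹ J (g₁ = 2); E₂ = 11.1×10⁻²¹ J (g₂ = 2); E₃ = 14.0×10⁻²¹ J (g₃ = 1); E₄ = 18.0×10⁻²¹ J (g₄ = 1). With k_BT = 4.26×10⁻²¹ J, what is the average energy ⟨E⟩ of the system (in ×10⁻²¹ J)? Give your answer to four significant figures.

0.9033 ×10⁻²¹ J

Eᵢ/kT = 0, 1.75822, 2.60563, 3.28638, 4.22535.
Z = Σ gᵢe^(−Eᵢ/kT) = 5·e^(−0) + 2·e^(−1.75822) + 2·e^(−2.60563) + 1·e^(−3.28638) + 1·e^(−4.22535) = 5.00000 + 0.344703 + 0.147713 + 0.0373890 + 0.0146202 = 5.54443.
⟨E⟩ = Σ Eᵢ gᵢe^(−Eᵢ/kT) / Z = (0·5.00000 + 7.49·0.344703 + 11.1·0.147713 + 14.0·0.0373890 + 18.0·0.0146202) / 5.54443 = 0.9033 ×10⁻²¹ J.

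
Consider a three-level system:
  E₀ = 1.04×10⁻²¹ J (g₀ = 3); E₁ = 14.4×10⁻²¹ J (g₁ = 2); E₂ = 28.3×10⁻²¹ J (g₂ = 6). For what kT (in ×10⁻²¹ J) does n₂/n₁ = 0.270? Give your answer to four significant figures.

5.773 ×10⁻²¹ J

n₂/n₁ = (g₂/g₁) exp[−(E₂−E₁)/kT] = 0.270.
⇒ (E₂−E₁)/kT = ln((6/2)/0.270) = ln(11.1111) = 2.40794.
kT = 13.9 ×10⁻²¹ J / 2.40794 = 5.773 ×10⁻²¹ J.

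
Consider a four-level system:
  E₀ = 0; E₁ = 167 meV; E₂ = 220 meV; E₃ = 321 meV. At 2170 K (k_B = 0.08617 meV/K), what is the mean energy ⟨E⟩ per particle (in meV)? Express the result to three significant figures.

102 meV

k_BT = 0.08617 × 2170 K = 186.99 meV.
Eᵢ/kT = 0, 0.89310, 1.1765, 1.7167.
Z = Σ e^(−Eᵢ/kT) = e^(−0) + e^(−0.89310) + e^(−1.1765) + e^(−1.7167) = 1.0000 + 0.40938 + 0.30836 + 0.17966 = 1.8974.
⟨E⟩ = Σ Eᵢ e^(−Eᵢ/kT) / Z = (0·1.0000 + 167·0.40938 + 220·0.30836 + 321·0.17966) / 1.8974 = 102 meV.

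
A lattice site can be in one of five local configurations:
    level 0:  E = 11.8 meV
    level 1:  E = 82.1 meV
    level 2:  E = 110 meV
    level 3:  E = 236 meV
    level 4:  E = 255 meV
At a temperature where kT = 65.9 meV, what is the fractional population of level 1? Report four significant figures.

0.2114

Eᵢ/kT = 0.179059, 1.24583, 1.66920, 3.58118, 3.86950.
Z = Σ e^(−Eᵢ/kT) = e^(−0.179059) + e^(−1.24583) + e^(−1.66920) + e^(−3.58118) + e^(−3.86950) = 0.836057 + 0.287702 + 0.188398 + 0.0278428 + 0.0208688 = 1.36087.
P₁ = e^(−E₁/kT) / Z = 0.287702/1.36087 = 0.2114.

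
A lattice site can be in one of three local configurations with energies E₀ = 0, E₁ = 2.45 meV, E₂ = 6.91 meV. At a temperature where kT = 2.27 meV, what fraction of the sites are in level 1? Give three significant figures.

Eᵢ/kT = 0, 1.0793, 3.0441.
Z = Σ e^(−Eᵢ/kT) = e^(−0) + e^(−1.0793) + e^(−3.0441) = 1.0000 + 0.33983 + 0.047639 = 1.3875.
P₁ = e^(−E₁/kT) / Z = 0.33983/1.3875 = 0.245.

0.245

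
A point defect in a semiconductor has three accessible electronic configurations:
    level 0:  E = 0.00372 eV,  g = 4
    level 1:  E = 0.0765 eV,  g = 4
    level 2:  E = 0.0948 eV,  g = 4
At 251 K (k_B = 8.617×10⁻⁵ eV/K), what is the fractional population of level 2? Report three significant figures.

k_BT = 8.617×10⁻⁵ × 251 K = 0.021629 eV.
Eᵢ/kT = 0.17199, 3.5369, 4.3830.
Z = Σ gᵢe^(−Eᵢ/kT) = 4·e^(−0.17199) + 4·e^(−3.5369) + 4·e^(−4.3830) = 3.3680 + 0.11641 + 0.049951 = 3.5344.
P₂ = g₂ e^(−E₂/kT) / Z = 0.049951/3.5344 = 0.0141.

0.0141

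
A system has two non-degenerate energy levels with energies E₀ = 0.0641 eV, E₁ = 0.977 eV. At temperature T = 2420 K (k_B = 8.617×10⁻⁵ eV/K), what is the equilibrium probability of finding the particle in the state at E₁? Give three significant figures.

k_BT = 8.617×10⁻⁵ × 2420 K = 0.20853 eV.
Eᵢ/kT = 0.30739, 4.6852.
Z = Σ e^(−Eᵢ/kT) = e^(−0.30739) + e^(−4.6852) = 0.73536 + 0.0092309 = 0.74459.
P₁ = e^(−E₁/kT) / Z = 0.0092309/0.74459 = 0.0124.

0.0124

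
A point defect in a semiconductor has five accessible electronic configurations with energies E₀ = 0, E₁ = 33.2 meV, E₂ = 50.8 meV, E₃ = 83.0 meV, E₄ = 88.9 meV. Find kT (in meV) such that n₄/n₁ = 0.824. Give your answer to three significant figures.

288 meV

n₄/n₁ = exp[−(E₄−E₁)/kT] = 0.824.
⇒ (E₄−E₁)/kT = ln(1/0.824) = ln(1.2136) = 0.19359.
kT = 55.7 meV / 0.19359 = 288 meV.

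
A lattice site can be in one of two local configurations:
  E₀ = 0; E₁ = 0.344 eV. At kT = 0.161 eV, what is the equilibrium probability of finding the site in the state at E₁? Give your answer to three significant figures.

Eᵢ/kT = 0, 2.1366.
Z = Σ e^(−Eᵢ/kT) = e^(−0) + e^(−2.1366) = 1.0000 + 0.11806 = 1.1181.
P₁ = e^(−E₁/kT) / Z = 0.11806/1.1181 = 0.106.

0.106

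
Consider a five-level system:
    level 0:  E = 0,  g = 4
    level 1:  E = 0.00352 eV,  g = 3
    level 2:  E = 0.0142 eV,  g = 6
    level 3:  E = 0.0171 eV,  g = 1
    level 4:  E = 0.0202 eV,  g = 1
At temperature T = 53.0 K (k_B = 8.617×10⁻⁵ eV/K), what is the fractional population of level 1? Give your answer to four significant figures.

k_BT = 8.617×10⁻⁵ × 53.0 K = 0.00456701 eV.
Eᵢ/kT = 0, 0.770745, 3.10926, 3.74424, 4.42303.
Z = Σ gᵢe^(−Eᵢ/kT) = 4·e^(−0) + 3·e^(−0.770745) + 6·e^(−3.10926) + 1·e^(−3.74424) + 1·e^(−4.42303) = 4.00000 + 1.38800 + 0.267804 + 0.0236536 + 0.0119978 = 5.69146.
P₁ = g₁ e^(−E₁/kT) / Z = 1.38800/5.69146 = 0.2439.

0.2439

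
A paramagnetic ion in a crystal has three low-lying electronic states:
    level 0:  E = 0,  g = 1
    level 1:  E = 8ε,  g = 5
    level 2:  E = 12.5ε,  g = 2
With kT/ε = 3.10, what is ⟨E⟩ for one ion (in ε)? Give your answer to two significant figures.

2.5 ε

Eᵢ/kT = 0, 2.581, 4.032.
Z = Σ gᵢe^(−Eᵢ/kT) = 1·e^(−0) + 5·e^(−2.581) + 2·e^(−4.032) = 1.000 + 0.3785 + 0.03548 = 1.414.
⟨E⟩ = Σ Eᵢ gᵢe^(−Eᵢ/kT) / Z = (0·1.000 + 8·0.3785 + 12.5·0.03548) / 1.414 = 2.5 ε.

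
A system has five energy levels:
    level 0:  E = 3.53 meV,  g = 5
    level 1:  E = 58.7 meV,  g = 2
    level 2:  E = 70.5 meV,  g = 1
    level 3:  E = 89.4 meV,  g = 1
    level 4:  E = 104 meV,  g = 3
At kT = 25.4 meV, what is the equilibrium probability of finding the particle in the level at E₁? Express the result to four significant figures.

Eᵢ/kT = 0.138976, 2.31102, 2.77559, 3.51969, 4.09449.
Z = Σ gᵢe^(−Eᵢ/kT) = 5·e^(−0.138976) + 2·e^(−2.31102) + 1·e^(−2.77559) + 1·e^(−3.51969) + 3·e^(−4.09449) = 4.35124 + 0.198320 + 0.0623127 + 0.0296086 + 0.0499927 = 4.69147.
P₁ = g₁ e^(−E₁/kT) / Z = 0.198320/4.69147 = 0.04227.

0.04227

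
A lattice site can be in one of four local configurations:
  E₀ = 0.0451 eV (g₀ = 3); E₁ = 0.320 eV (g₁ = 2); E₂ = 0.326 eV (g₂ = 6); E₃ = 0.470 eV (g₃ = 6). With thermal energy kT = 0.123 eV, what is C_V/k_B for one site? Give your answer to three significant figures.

1.23

Eᵢ/kT = 0.36667, 2.6016, 2.6504, 3.8211.
Z = Σ gᵢe^(−Eᵢ/kT) = 3·e^(−0.36667) + 2·e^(−2.6016) + 6·e^(−2.6504) + 6·e^(−3.8211) = 2.0791 + 0.14831 + 0.42374 + 0.13142 = 2.7826.
⟨E⟩ = 0.12260 eV, ⟨E²⟩ = 0.033594 eV².
C_V/k_B = (⟨E²⟩ − ⟨E⟩²)/(kT)² = (0.033594 − 0.015031)/0.015129 = 1.23.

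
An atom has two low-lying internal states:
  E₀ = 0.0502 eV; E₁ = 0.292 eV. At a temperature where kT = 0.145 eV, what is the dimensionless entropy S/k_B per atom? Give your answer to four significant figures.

Eᵢ/kT = 0.346207, 2.01379.
Z = Σ e^(−Eᵢ/kT) = e^(−0.346207) + e^(−2.01379) = 0.707366 + 0.133482 = 0.840848.
⟨E⟩ = Σ EᵢPᵢ = 0.0885850 eV.
S/k_B = ln Z + ⟨E⟩/kT = ln(0.840848) + 0.0885850/0.145 = -0.173344 + 0.610931 = 0.4376.

0.4376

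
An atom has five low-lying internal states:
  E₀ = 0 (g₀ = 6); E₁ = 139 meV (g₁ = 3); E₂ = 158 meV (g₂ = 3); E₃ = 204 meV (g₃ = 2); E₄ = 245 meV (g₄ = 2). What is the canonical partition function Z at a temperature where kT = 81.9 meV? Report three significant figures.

Eᵢ/kT = 0, 1.6972, 1.9292, 2.4908, 2.9915.
Z = Σ gᵢe^(−Eᵢ/kT) = 6·e^(−0) + 3·e^(−1.6972) + 3·e^(−1.9292) + 2·e^(−2.4908) + 2·e^(−2.9915) = 6.0000 + 0.54959 + 0.43579 + 0.16569 + 0.10042 = 7.2515.

Z = 7.25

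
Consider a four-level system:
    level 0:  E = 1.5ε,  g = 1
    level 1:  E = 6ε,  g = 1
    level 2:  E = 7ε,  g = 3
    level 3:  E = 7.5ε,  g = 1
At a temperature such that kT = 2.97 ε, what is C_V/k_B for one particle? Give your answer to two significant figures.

Eᵢ/kT = 0.5051, 2.020, 2.357, 2.525.
Z = Σ gᵢe^(−Eᵢ/kT) = 1·e^(−0.5051) + 1·e^(−2.020) + 3·e^(−2.357) + 1·e^(−2.525) = 0.6034 + 0.1327 + 0.2841 + 0.08006 = 1.100.
⟨E⟩ = 3.900 ε, ⟨E²⟩ = 22.33 ε².
C_V/k_B = (⟨E²⟩ − ⟨E⟩²)/(kT)² = (22.33 − 15.21)/8.821 = 0.81.

0.81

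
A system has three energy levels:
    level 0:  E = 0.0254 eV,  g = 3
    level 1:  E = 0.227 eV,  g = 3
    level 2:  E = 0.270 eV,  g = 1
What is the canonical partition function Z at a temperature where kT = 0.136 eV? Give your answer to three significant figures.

Z = 3.19

Eᵢ/kT = 0.18676, 1.6691, 1.9853.
Z = Σ gᵢe^(−Eᵢ/kT) = 3·e^(−0.18676) + 3·e^(−1.6691) + 1·e^(−1.9853) = 2.4889 + 0.56525 + 0.13734 = 3.1915.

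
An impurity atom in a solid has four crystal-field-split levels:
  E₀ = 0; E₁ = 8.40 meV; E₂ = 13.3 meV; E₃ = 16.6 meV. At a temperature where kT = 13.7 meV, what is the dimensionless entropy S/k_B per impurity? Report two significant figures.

Eᵢ/kT = 0, 0.6131, 0.9708, 1.212.
Z = Σ e^(−Eᵢ/kT) = e^(−0) + e^(−0.6131) + e^(−0.9708) + e^(−1.212) = 1.000 + 0.5417 + 0.3788 + 0.2976 = 2.218.
⟨E⟩ = Σ EᵢPᵢ = 6.550 meV.
S/k_B = ln Z + ⟨E⟩/kT = ln(2.218) + 6.550/13.7 = 0.7966 + 0.4781 = 1.3.

1.3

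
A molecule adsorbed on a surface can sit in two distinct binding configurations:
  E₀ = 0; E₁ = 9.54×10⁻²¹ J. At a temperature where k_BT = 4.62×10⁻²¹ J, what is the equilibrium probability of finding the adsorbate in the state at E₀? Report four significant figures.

Eᵢ/kT = 0, 2.06494.
Z = Σ e^(−Eᵢ/kT) = e^(−0) + e^(−2.06494) = 1.00000 + 0.126826 = 1.12683.
P₀ = e^(−E₀/kT) / Z = 1.00000/1.12683 = 0.8874.

0.8874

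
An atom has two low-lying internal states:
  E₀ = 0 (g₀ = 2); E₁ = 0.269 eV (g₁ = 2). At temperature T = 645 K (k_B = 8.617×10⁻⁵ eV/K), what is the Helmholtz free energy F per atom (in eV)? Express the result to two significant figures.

-0.039 eV

k_BT = 8.617×10⁻⁵ × 645 K = 0.05558 eV.
Eᵢ/kT = 0, 4.840.
Z = Σ gᵢe^(−Eᵢ/kT) = 2·e^(−0) + 2·e^(−4.840) = 2.000 + 0.01581 = 2.016.
F = −kT ln Z = −0.05558 × ln(2.016) = −0.05558 × 0.7011 = -0.039 eV.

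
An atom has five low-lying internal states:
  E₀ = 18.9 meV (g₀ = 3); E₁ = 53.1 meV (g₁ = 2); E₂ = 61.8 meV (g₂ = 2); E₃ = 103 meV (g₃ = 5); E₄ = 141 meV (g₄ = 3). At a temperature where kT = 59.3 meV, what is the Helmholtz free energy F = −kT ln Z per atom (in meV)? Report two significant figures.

Eᵢ/kT = 0.3187, 0.8954, 1.042, 1.737, 2.378.
Z = Σ gᵢe^(−Eᵢ/kT) = 3·e^(−0.3187) + 2·e^(−0.8954) + 2·e^(−1.042) + 5·e^(−1.737) + 3·e^(−2.378) = 2.181 + 0.8169 + 0.7055 + 0.8802 + 0.2782 = 4.862.
F = −kT ln Z = −59.3 × ln(4.862) = −59.3 × 1.581 = -94 meV.

-94 meV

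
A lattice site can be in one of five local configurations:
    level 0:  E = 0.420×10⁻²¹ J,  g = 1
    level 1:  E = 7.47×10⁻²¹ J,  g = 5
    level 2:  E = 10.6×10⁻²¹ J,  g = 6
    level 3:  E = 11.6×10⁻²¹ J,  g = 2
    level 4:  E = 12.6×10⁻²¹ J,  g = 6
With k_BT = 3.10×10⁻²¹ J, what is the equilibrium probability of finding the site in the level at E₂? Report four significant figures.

0.1177

Eᵢ/kT = 0.135484, 2.40968, 3.41935, 3.74194, 4.06452.
Z = Σ gᵢe^(−Eᵢ/kT) = 1·e^(−0.135484) + 5·e^(−2.40968) + 6·e^(−3.41935) + 2·e^(−3.74194) + 6·e^(−4.06452) = 0.873293 + 0.449220 + 0.196402 + 0.0474161 + 0.103027 = 1.66936.
P₂ = g₂ e^(−E₂/kT) / Z = 0.196402/1.66936 = 0.1177.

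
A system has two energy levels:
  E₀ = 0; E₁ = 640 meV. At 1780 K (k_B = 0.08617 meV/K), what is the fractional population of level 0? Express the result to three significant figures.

0.985

k_BT = 0.08617 × 1780 K = 153.38 meV.
Eᵢ/kT = 0, 4.1726.
Z = Σ e^(−Eᵢ/kT) = e^(−0) + e^(−4.1726) = 1.0000 + 0.015412 = 1.0154.
P₀ = e^(−E₀/kT) / Z = 1.0000/1.0154 = 0.985.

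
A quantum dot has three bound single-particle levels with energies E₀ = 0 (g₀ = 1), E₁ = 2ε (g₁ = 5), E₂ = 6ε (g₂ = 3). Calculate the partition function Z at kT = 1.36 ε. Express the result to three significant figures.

Eᵢ/kT = 0, 1.4706, 4.4118.
Z = Σ gᵢe^(−Eᵢ/kT) = 1·e^(−0) + 5·e^(−1.4706) + 3·e^(−4.4118) = 1.0000 + 1.1489 + 0.036400 = 2.1853.

Z = 2.19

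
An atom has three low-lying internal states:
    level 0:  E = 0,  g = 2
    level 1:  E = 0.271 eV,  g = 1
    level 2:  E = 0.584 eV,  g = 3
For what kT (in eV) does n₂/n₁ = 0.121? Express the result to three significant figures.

0.0975 eV

n₂/n₁ = (g₂/g₁) exp[−(E₂−E₁)/kT] = 0.121.
⇒ (E₂−E₁)/kT = ln((3/1)/0.121) = ln(24.793) = 3.2106.
kT = 0.313 eV / 3.2106 = 0.0975 eV.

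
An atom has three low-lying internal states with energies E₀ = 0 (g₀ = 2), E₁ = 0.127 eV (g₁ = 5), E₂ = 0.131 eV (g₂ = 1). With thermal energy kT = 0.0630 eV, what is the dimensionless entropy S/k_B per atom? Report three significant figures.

1.60

Eᵢ/kT = 0, 2.0159, 2.0794.
Z = Σ gᵢe^(−Eᵢ/kT) = 2·e^(−0) + 5·e^(−2.0159) + 1·e^(−2.0794) = 2.0000 + 0.66600 + 0.12501 = 2.7910.
⟨E⟩ = Σ EᵢPᵢ = 0.036173 eV.
S/k_B = ln Z + ⟨E⟩/kT = ln(2.7910) + 0.036173/0.0630 = 1.0264 + 0.57417 = 1.60.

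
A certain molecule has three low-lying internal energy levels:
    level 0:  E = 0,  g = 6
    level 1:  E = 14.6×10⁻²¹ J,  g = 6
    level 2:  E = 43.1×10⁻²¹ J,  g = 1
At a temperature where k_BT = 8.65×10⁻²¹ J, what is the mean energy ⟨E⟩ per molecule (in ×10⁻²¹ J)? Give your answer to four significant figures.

Eᵢ/kT = 0, 1.68786, 4.98266.
Z = Σ gᵢe^(−Eᵢ/kT) = 6·e^(−0) + 6·e^(−1.68786) + 1·e^(−4.98266) = 6.00000 + 1.10949 + 0.00685580 = 7.11635.
⟨E⟩ = Σ Eᵢ gᵢe^(−Eᵢ/kT) / Z = (0·6.00000 + 14.6·1.10949 + 43.1·0.00685580) / 7.11635 = 2.318 ×10⁻²¹ J.

2.318 ×10⁻²¹ J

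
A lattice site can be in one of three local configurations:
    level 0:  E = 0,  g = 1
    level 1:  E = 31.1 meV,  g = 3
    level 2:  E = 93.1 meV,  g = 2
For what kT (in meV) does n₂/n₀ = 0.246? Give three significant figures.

n₂/n₀ = (g₂/g₀) exp[−(E₂−E₀)/kT] = 0.246.
⇒ (E₂−E₀)/kT = ln((2/1)/0.246) = ln(8.1301) = 2.0956.
kT = 93.1 meV / 2.0956 = 44.4 meV.

44.4 meV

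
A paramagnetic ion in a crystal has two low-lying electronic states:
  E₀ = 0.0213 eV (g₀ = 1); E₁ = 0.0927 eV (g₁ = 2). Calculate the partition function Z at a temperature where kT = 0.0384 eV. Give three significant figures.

Z = 0.753

Eᵢ/kT = 0.55469, 2.4141.
Z = Σ gᵢe^(−Eᵢ/kT) = 1·e^(−0.55469) + 2·e^(−2.4141) = 0.57425 + 0.17890 = 0.75315.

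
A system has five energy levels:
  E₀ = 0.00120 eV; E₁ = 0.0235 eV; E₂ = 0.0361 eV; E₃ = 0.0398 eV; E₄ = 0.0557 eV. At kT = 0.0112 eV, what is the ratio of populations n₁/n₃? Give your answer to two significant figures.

n₁/n₃ = exp[−(E₁−E₃)/kT] = exp(−(-0.0163 eV)/(0.0112 eV)) = exp(1.455) = 4.3.

4.3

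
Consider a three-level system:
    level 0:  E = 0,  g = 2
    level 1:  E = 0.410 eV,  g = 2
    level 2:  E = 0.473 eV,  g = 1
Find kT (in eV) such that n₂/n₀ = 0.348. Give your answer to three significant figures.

1.31 eV

n₂/n₀ = (g₂/g₀) exp[−(E₂−E₀)/kT] = 0.348.
⇒ (E₂−E₀)/kT = ln((1/2)/0.348) = ln(1.4368) = 0.36242.
kT = 0.473 eV / 0.36242 = 1.31 eV.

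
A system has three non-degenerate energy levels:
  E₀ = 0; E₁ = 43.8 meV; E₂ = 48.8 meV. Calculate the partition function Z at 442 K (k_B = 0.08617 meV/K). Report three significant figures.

k_BT = 0.08617 × 442 K = 38.087 meV.
Eᵢ/kT = 0, 1.1500, 1.2813.
Z = Σ e^(−Eᵢ/kT) = e^(−0) + e^(−1.1500) + e^(−1.2813) = 1.0000 + 0.31664 + 0.27768 = 1.5943.

Z = 1.59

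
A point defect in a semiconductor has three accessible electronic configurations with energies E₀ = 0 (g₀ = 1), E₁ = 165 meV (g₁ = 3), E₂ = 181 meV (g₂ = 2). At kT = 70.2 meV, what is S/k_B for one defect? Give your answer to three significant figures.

1.10

Eᵢ/kT = 0, 2.3504, 2.5783.
Z = Σ gᵢe^(−Eᵢ/kT) = 1·e^(−0) + 3·e^(−2.3504) + 2·e^(−2.5783) = 1.0000 + 0.28599 + 0.15181 = 1.4378.
⟨E⟩ = Σ EᵢPᵢ = 51.931 meV.
S/k_B = ln Z + ⟨E⟩/kT = ln(1.4378) + 51.931/70.2 = 0.36311 + 0.73976 = 1.10.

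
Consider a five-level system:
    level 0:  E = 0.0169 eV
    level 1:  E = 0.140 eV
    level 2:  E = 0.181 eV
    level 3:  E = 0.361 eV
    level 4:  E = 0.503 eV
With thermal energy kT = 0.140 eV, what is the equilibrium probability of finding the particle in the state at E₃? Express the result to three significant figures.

Eᵢ/kT = 0.12071, 1.0000, 1.2929, 2.5786, 3.5929.
Z = Σ e^(−Eᵢ/kT) = e^(−0.12071) + e^(−1.0000) + e^(−1.2929) + e^(−2.5786) + e^(−3.5929) = 0.88629 + 0.36788 + 0.27447 + 0.075880 + 0.027518 = 1.6320.
P₃ = e^(−E₃/kT) / Z = 0.075880/1.6320 = 0.0465.

0.0465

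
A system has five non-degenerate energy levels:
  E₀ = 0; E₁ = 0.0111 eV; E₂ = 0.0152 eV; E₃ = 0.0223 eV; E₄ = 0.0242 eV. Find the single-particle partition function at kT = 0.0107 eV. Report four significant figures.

Z = 1.825

Eᵢ/kT = 0, 1.03738, 1.42056, 2.08411, 2.26168.
Z = Σ e^(−Eᵢ/kT) = e^(−0) + e^(−1.03738) + e^(−1.42056) + e^(−2.08411) + e^(−2.26168) = 1.00000 + 0.354382 + 0.241579 + 0.124418 + 0.104175 = 1.82455.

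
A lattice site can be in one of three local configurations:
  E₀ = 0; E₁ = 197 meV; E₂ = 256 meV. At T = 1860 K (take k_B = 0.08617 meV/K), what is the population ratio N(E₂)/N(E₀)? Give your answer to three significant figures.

0.202

k_BT = 0.08617 × 1860 K = 160.28 meV.
n₂/n₀ = exp[−(E₂−E₀)/kT] = exp(−(256 meV)/(160.28 meV)) = exp(-1.5972) = 0.202.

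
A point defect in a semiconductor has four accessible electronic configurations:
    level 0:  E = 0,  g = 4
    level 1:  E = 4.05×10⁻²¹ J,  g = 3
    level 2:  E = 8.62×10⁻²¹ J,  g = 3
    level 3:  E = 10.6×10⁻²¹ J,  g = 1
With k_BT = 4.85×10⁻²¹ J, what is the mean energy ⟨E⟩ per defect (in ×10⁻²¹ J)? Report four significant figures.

Eᵢ/kT = 0, 0.835052, 1.77732, 2.18557.
Z = Σ gᵢe^(−Eᵢ/kT) = 4·e^(−0) + 3·e^(−0.835052) + 3·e^(−1.77732) + 1·e^(−2.18557) = 4.00000 + 1.30156 + 0.507272 + 0.112414 = 5.92125.
⟨E⟩ = Σ Eᵢ gᵢe^(−Eᵢ/kT) / Z = (0·4.00000 + 4.05·1.30156 + 8.62·0.507272 + 10.6·0.112414) / 5.92125 = 1.830 ×10⁻²¹ J.

1.830 ×10⁻²¹ J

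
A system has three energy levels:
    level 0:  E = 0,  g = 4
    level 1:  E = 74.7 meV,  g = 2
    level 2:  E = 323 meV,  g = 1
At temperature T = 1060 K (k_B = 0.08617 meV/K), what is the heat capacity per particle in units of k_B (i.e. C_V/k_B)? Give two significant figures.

k_BT = 0.08617 × 1060 K = 91.34 meV.
Eᵢ/kT = 0, 0.8178, 3.536.
Z = Σ gᵢe^(−Eᵢ/kT) = 4·e^(−0) + 2·e^(−0.8178) + 1·e^(−3.536) = 4.000 + 0.8828 + 0.02913 = 4.912.
⟨E⟩ = 15.34 meV, ⟨E²⟩ = 1622 meV².
C_V/k_B = (⟨E²⟩ − ⟨E⟩²)/(kT)² = (1622 − 235.3)/8343 = 0.17.

0.17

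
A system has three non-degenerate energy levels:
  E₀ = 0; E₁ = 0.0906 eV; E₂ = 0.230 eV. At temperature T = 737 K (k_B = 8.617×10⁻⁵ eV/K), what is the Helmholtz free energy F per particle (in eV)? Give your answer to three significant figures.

k_BT = 8.617×10⁻⁵ × 737 K = 0.063507 eV.
Eᵢ/kT = 0, 1.4266, 3.6216.
Z = Σ e^(−Eᵢ/kT) = e^(−0) + e^(−1.4266) + e^(−3.6216) = 1.0000 + 0.24012 + 0.026740 = 1.2669.
F = −kT ln Z = −0.063507 × ln(1.2669) = −0.063507 × 0.23657 = -0.0150 eV.

-0.0150 eV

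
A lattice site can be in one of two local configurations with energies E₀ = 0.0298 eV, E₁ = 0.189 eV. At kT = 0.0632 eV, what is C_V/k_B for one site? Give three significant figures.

Eᵢ/kT = 0.47152, 2.9905.
Z = Σ e^(−Eᵢ/kT) = e^(−0.47152) + e^(−2.9905) = 0.62405 + 0.050262 = 0.67431.
⟨E⟩ = 0.041667 eV, ⟨E²⟩ = 0.0034844 eV².
C_V/k_B = (⟨E²⟩ − ⟨E⟩²)/(kT)² = (0.0034844 − 0.0017361)/0.0039942 = 0.438.

0.438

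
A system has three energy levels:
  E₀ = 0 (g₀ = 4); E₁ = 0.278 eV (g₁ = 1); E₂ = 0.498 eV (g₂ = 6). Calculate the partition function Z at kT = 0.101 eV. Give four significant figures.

Z = 4.107

Eᵢ/kT = 0, 2.75248, 4.93069.
Z = Σ gᵢe^(−Eᵢ/kT) = 4·e^(−0) + 1·e^(−2.75248) + 6·e^(−4.93069) = 4.00000 + 0.0637695 + 0.0433291 = 4.10710.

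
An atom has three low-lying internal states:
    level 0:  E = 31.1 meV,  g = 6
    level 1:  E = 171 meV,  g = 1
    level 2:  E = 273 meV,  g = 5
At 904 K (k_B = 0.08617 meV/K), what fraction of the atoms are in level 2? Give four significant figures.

0.03506

k_BT = 0.08617 × 904 K = 77.8977 meV.
Eᵢ/kT = 0.399242, 2.19519, 3.50460.
Z = Σ gᵢe^(−Eᵢ/kT) = 6·e^(−0.399242) + 1·e^(−2.19519) + 5·e^(−3.50460) = 4.02497 + 0.111337 + 0.150294 = 4.28660.
P₂ = g₂ e^(−E₂/kT) / Z = 0.150294/4.28660 = 0.03506.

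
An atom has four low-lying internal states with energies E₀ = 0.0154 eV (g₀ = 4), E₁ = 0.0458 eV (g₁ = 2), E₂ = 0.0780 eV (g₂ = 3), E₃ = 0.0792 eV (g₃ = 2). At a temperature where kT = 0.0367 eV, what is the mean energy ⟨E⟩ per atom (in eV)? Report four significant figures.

0.02980 eV

Eᵢ/kT = 0.419619, 1.24796, 2.12534, 2.15804.
Z = Σ gᵢe^(−Eᵢ/kT) = 4·e^(−0.419619) + 2·e^(−1.24796) + 3·e^(−2.12534) + 2·e^(−2.15804) = 2.62919 + 0.574180 + 0.358177 + 0.231103 = 3.79265.
⟨E⟩ = Σ Eᵢ gᵢe^(−Eᵢ/kT) / Z = (0.0154·2.62919 + 0.0458·0.574180 + 0.0780·0.358177 + 0.0792·0.231103) / 3.79265 = 0.02980 eV.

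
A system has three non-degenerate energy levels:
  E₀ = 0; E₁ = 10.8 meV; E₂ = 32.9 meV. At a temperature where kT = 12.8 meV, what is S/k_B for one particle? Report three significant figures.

0.781

Eᵢ/kT = 0, 0.84375, 2.5703.
Z = Σ e^(−Eᵢ/kT) = e^(−0) + e^(−0.84375) + e^(−2.5703) = 1.0000 + 0.43009 + 0.076513 = 1.5066.
⟨E⟩ = Σ EᵢPᵢ = 4.7539 meV.
S/k_B = ln Z + ⟨E⟩/kT = ln(1.5066) + 4.7539/12.8 = 0.40986 + 0.37140 = 0.781.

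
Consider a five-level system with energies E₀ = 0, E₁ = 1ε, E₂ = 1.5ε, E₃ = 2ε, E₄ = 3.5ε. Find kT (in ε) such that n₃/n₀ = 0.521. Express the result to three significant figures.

n₃/n₀ = exp[−(E₃−E₀)/kT] = 0.521.
⇒ (E₃−E₀)/kT = ln(1/0.521) = ln(1.9194) = 0.65201.
kT = 2ε / 0.65201 = 3.07 ε.

3.07 ε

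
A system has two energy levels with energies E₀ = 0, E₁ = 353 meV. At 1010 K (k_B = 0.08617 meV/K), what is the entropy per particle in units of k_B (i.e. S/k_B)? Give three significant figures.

k_BT = 0.08617 × 1010 K = 87.032 meV.
Eᵢ/kT = 0, 4.0560.
Z = Σ e^(−Eᵢ/kT) = e^(−0) + e^(−4.0560) = 1.0000 + 0.017318 = 1.0173.
⟨E⟩ = Σ EᵢPᵢ = 6.0093 meV.
S/k_B = ln Z + ⟨E⟩/kT = ln(1.0173) + 6.0093/87.032 = 0.017152 + 0.069047 = 0.0862.

0.0862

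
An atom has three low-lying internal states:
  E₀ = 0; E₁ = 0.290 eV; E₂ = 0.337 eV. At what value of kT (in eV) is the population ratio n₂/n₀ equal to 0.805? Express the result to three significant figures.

1.55 eV

n₂/n₀ = exp[−(E₂−E₀)/kT] = 0.805.
⇒ (E₂−E₀)/kT = ln(1/0.805) = ln(1.2422) = 0.21688.
kT = 0.337 eV / 0.21688 = 1.55 eV.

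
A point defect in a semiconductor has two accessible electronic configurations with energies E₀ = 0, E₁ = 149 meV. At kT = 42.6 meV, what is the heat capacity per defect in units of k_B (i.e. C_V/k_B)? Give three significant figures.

0.349

Eᵢ/kT = 0, 3.4977.
Z = Σ e^(−Eᵢ/kT) = e^(−0) + e^(−3.4977) = 1.0000 + 0.030267 = 1.0303.
⟨E⟩ = 4.3772 meV, ⟨E²⟩ = 652.20 meV².
C_V/k_B = (⟨E²⟩ − ⟨E⟩²)/(kT)² = (652.20 − 19.160)/1814.8 = 0.349.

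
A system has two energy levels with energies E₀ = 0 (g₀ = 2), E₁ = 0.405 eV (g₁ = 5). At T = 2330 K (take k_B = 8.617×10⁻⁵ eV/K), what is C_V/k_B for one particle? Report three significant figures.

0.762

k_BT = 8.617×10⁻⁵ × 2330 K = 0.20078 eV.
Eᵢ/kT = 0, 2.0171.
Z = Σ gᵢe^(−Eᵢ/kT) = 2·e^(−0) + 5·e^(−2.0171) = 2.0000 + 0.66520 = 2.6652.
⟨E⟩ = 0.10108 eV, ⟨E²⟩ = 0.040939 eV².
C_V/k_B = (⟨E²⟩ − ⟨E⟩²)/(kT)² = (0.040939 − 0.010217)/0.040313 = 0.762.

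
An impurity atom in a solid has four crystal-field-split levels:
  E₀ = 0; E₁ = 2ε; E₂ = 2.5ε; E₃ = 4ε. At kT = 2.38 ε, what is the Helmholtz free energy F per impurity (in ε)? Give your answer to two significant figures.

Eᵢ/kT = 0, 0.8403, 1.050, 1.681.
Z = Σ e^(−Eᵢ/kT) = e^(−0) + e^(−0.8403) + e^(−1.050) + e^(−1.681) = 1.000 + 0.4316 + 0.3499 + 0.1862 = 1.968.
F = −kT ln Z = −2.38 × ln(1.968) = −2.38 × 0.6770 = -1.6 ε.

-1.6 ε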